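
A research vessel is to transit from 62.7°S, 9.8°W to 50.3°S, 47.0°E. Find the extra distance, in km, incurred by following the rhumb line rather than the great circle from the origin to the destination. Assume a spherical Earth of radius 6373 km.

108 km

Great circle: cos σ = sin φ₁ sin φ₂ + cos φ₁ cos φ₂ cos Δλ,  σ = 0.5659 rad → d_gc = 3606.3 km
Rhumb line: Δψ = +0.3965, q = Δφ/Δψ = 0.5459, d_rh = R√(Δφ²+q²Δλ²) = 3714.4 km
Excess = 3714.4 − 3606.3 = 108.1 ≈ 108 km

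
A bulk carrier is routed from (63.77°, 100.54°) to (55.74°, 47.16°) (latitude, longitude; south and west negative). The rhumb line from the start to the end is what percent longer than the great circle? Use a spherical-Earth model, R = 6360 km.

Great circle: σ = 0.4739 rad → d_gc = Rσ = 3013.9 km
Rhumb: Δφ = -0.1401, Δλ = -0.9317, Δψ = -0.2798, q = Δφ/Δψ = 0.5008 → d_rh = R√(Δφ²+q²Δλ²) = 3098.7 km
Excess = (3098.7 − 3013.9) / 3013.9 = 84.8 / 3013.9 = 2.81% ≈ 2.8%

2.8%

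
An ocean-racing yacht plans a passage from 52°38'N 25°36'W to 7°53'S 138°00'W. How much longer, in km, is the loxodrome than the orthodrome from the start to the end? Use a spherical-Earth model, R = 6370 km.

520 km

Great circle: cos σ = sin φ₁ sin φ₂ + cos φ₁ cos φ₂ cos Δλ,  σ = 1.9157 rad → d_gc = 12203.0 km
Rhumb line: Δψ = -1.2223, q = Δφ/Δψ = 0.8641, d_rh = R√(Δφ²+q²Δλ²) = 12723.1 km
Excess = 12723.1 − 12203.0 = 520.1 ≈ 520 km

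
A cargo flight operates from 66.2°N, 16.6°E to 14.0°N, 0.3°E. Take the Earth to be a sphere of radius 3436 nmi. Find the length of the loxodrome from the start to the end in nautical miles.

Rhumb course C = atan2(Δλ, Δψ) with Δψ = ln[tan(π/4+φ₂/2)/tan(π/4+φ₁/2)] = -1.3103, Δλ = -0.2845 → C = 192.25°
d = R·|Δφ| / |cos C| = 3436·0.91106 / 0.97723 = 3203 nmi

3203 nmi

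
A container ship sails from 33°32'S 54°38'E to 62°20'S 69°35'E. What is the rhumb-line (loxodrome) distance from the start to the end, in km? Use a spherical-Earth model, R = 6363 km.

3373 km

Rhumb course C = atan2(Δλ, Δψ) with Δψ = ln[tan(π/4+φ₂/2)/tan(π/4+φ₁/2)] = -0.7796, Δλ = +0.2609 → C = 161.49°
d = R·|Δφ| / |cos C| = 6363·0.50265 / 0.94829 = 3373 km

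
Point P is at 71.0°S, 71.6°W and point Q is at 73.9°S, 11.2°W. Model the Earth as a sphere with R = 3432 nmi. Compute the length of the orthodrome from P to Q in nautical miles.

cos σ = sin φ₁ sin φ₂ + cos φ₁ cos φ₂ cos Δλ
      = sin(-71.00°)sin(-73.90°) + cos(-71.00°)cos(-73.90°)cos(60.40°) = 0.9530
σ = 17.630° → d = Rσ = 3432·0.30771 = 1056 nmi

1056 nmi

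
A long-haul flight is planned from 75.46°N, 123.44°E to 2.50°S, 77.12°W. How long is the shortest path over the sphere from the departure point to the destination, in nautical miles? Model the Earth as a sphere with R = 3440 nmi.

cos σ = sin φ₁ sin φ₂ + cos φ₁ cos φ₂ cos Δλ
      = sin(75.46°)sin(-2.50°) + cos(75.46°)cos(-2.50°)cos(159.44°) = -0.2771
σ = 106.085° → d = Rσ = 3440·1.85153 = 6369 nmi

6369 nmi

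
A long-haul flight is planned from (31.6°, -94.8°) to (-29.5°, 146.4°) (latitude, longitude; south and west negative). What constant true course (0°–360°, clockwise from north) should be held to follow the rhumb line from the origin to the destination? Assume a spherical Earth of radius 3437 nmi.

Meridional parts: M(φ₁)=+0.5818, M(φ₂)=-0.5393 → ΔM = -1.1211;  Δλ = -2.0735 rad
tan C = Δλ / ΔM = +1.8495 → C = 241.60°

241.6°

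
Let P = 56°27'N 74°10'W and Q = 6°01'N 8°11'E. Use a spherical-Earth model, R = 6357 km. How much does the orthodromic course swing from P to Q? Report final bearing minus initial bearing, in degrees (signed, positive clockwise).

+53.2°

Initial bearing θ₁ = atan2(sin Δλ cos φ₂, cos φ₁ sin φ₂ − sin φ₁ cos φ₂ cos Δλ) = 93.04°
Final bearing θ₂ = (initial bearing from the destination back to the start) + 180° = 146.29°
Δθ = θ₂ − θ₁ = +53.2°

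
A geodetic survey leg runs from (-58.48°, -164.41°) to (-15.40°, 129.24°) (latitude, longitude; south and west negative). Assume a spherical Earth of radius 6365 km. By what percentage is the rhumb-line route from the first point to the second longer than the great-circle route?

Great circle: σ = 1.1279 rad → d_gc = Rσ = 7179.0 km
Rhumb: Δφ = +0.7519, Δλ = -1.1580, Δψ = +0.9930, q = Δφ/Δψ = 0.7572 → d_rh = R√(Δφ²+q²Δλ²) = 7352.0 km
Excess = (7352.0 − 7179.0) / 7179.0 = 173.0 / 7179.0 = 2.41% ≈ 2.4%

2.4%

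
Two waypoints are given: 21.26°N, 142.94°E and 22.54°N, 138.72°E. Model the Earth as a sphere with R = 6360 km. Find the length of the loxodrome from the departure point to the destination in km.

457 km

Rhumb course C = atan2(Δλ, Δψ) with Δψ = ln[tan(π/4+φ₂/2)/tan(π/4+φ₁/2)] = +0.0241, Δλ = -0.0737 → C = 288.10°
d = R·|Δφ| / |cos C| = 6360·0.02234 / 0.31073 = 457 km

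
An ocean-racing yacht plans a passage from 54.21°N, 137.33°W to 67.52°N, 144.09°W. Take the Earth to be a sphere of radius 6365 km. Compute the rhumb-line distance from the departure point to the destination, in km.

1522 km

Rhumb course C = atan2(Δλ, Δψ) with Δψ = ln[tan(π/4+φ₂/2)/tan(π/4+φ₁/2)] = +0.4854, Δλ = -0.1180 → C = 346.34°
d = R·|Δφ| / |cos C| = 6365·0.23230 / 0.97170 = 1522 km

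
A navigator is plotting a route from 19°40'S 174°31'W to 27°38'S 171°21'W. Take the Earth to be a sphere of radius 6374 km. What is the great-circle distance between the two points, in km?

943 km

Haversine: a = sin²(Δφ/2)+cos φ₁ cos φ₂ sin²(Δλ/2) = 0.00546;  σ = 2·atan2(√a,√(1−a))
σ = 8.477° → d = Rσ = 6374·0.14795 = 943 km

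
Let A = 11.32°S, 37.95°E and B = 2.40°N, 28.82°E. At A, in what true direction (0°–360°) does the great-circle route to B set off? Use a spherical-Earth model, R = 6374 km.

θ = atan2( sin Δλ·cos φ₂ ,  cos φ₁ sin φ₂ − sin φ₁ cos φ₂ cos Δλ )
  = atan2(-0.1585, +0.2347) = 325.96°

326.0°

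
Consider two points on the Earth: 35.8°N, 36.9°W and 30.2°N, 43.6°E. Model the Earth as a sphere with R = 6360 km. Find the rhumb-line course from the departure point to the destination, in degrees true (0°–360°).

94.7°

Meridional parts: M(φ₁)=+0.6700, M(φ₂)=+0.5533 → ΔM = -0.1166;  Δλ = +1.4050 rad
tan C = Δλ / ΔM = -12.0470 → C = 94.75°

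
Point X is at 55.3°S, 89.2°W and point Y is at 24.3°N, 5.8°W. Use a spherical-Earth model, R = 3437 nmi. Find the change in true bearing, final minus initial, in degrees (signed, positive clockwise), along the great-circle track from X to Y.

-34.4°

At departure: θ₁ = atan2(sin Δλ cos φ₂, cos φ₁ sin φ₂ − sin φ₁ cos φ₂ cos Δλ) = 70.51°
At arrival: θ₂ = atan2(sin Δλ cos φ₁, −cos φ₂ sin φ₁ + sin φ₂ cos φ₁ cos Δλ) = 36.07°
Δθ = θ₂ − θ₁ = -34.4°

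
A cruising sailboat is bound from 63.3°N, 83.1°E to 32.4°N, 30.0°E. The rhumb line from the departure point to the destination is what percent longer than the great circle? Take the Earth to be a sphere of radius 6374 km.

Great circle: σ = 0.7863 rad → d_gc = Rσ = 5011.8 km
Rhumb: Δφ = -0.5393, Δλ = -0.9268, Δψ = -0.8401, q = Δφ/Δψ = 0.6420 → d_rh = R√(Δφ²+q²Δλ²) = 5118.3 km
Excess = (5118.3 − 5011.8) / 5011.8 = 106.5 / 5011.8 = 2.12% ≈ 2.1%

2.1%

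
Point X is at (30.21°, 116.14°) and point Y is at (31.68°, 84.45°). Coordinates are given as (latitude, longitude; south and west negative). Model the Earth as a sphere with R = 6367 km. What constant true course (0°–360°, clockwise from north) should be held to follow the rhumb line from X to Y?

Δψ = ln[tan(π/4+φ₂/2)/tan(π/4+φ₁/2)] = +0.0299
Δλ = -0.5531 rad (taken the short way round)
course = atan2(Δλ, Δψ) = 273.10°

273.1°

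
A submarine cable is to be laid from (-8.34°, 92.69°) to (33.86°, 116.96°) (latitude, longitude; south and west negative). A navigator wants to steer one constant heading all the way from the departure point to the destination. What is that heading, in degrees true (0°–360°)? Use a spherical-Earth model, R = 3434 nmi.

Meridional parts: M(φ₁)=-0.1461, M(φ₂)=+0.6287 → ΔM = +0.7748;  Δλ = +0.4236 rad
tan C = Δλ / ΔM = +0.5467 → C = 28.67°

28.7°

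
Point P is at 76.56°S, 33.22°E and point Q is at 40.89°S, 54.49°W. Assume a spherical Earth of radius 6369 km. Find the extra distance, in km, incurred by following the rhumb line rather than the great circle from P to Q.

Great circle: cos σ = sin φ₁ sin φ₂ + cos φ₁ cos φ₂ cos Δλ,  σ = 0.8715 rad → d_gc = 5550.4 km
Rhumb line: Δψ = +1.3552, q = Δφ/Δψ = 0.4594, d_rh = R√(Δφ²+q²Δλ²) = 5981.8 km
Excess = 5981.8 − 5550.4 = 431.4 ≈ 431 km

431 km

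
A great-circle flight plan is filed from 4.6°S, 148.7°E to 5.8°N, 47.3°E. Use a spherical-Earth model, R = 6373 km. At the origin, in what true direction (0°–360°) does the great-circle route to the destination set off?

θ = atan2( sin Δλ·cos φ₂ ,  cos φ₁ sin φ₂ − sin φ₁ cos φ₂ cos Δλ )
  = atan2(-0.9753, +0.0850) = 274.98°

275.0°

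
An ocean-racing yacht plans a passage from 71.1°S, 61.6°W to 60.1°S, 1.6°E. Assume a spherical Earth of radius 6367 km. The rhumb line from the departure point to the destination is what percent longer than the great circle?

4.4%

Great circle: σ = 0.4669 rad → d_gc = Rσ = 2972.9 km
Rhumb: Δφ = +0.1920, Δλ = +1.1030, Δψ = +0.4726, q = Δφ/Δψ = 0.4062 → d_rh = R√(Δφ²+q²Δλ²) = 3103.7 km
Excess = (3103.7 − 2972.9) / 2972.9 = 130.8 / 2972.9 = 4.40% ≈ 4.4%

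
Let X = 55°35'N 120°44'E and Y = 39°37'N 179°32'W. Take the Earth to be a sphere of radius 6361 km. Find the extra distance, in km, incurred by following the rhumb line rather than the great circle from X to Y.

123 km

Great circle: cos σ = sin φ₁ sin φ₂ + cos φ₁ cos φ₂ cos Δλ,  σ = 0.7295 rad → d_gc = 4640.64 km
Rhumb line: Δψ = -0.4179, q = Δφ/Δψ = 0.6668, d_rh = R√(Δφ²+q²Δλ²) = 4764.10 km
Excess = 4764.10 − 4640.64 = 123.46 ≈ 123 km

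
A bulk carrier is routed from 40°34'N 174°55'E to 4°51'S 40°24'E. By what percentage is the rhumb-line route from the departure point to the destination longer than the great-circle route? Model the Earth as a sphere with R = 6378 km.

4.9%

Great circle: σ = 2.1965 rad → d_gc = Rσ = 14009.4 km
Rhumb: Δφ = -0.7927, Δλ = -2.3478, Δψ = -0.8606, q = Δφ/Δψ = 0.9210 → d_rh = R√(Δφ²+q²Δλ²) = 14689.1 km
Excess = (14689.1 − 14009.4) / 14009.4 = 679.7 / 14009.4 = 4.852% ≈ 4.9%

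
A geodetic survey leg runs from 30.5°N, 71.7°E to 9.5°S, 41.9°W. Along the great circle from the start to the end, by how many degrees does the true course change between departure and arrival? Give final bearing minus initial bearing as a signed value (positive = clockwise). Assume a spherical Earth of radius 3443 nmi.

Initial bearing θ₁ = atan2(sin Δλ cos φ₂, cos φ₁ sin φ₂ − sin φ₁ cos φ₂ cos Δλ) = 273.68°
Final bearing θ₂ = (initial bearing from the destination back to the start) + 180° = 240.67°
Δθ = θ₂ − θ₁ = -33.0°

-33.0°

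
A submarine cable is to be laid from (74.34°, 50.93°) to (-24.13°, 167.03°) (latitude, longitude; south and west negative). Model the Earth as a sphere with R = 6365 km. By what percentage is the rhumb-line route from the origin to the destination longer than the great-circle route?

Great circle: σ = 2.0967 rad → d_gc = Rσ = 13345.6 km
Rhumb: Δφ = -1.7186, Δλ = +2.0263, Δψ = -2.4182, q = Δφ/Δψ = 0.7107 → d_rh = R√(Δφ²+q²Δλ²) = 14271.8 km
Excess = (14271.8 − 13345.6) / 13345.6 = 926.2 / 13345.6 = 6.94% ≈ 6.9%

6.9%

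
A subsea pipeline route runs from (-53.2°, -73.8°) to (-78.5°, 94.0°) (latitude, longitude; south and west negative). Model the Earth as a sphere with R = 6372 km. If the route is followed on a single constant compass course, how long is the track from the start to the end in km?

7448 km

Δψ = ln[tan(π/4+φ₂/2)/tan(π/4+φ₁/2)] = -1.1950;  Δφ = -0.4416 rad,  Δλ = +2.9287 rad
q = Δφ/Δψ = 0.3695
d = R·√(Δφ² + q²Δλ²) = 6372·1.16879 = 7448 km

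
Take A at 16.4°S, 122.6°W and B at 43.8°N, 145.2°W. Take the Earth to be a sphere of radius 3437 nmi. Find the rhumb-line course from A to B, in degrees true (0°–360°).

340.9°

Δψ = ln[tan(π/4+φ₂/2)/tan(π/4+φ₁/2)] = +1.1423
Δλ = -0.3944 rad (taken the short way round)
course = atan2(Δλ, Δψ) = 340.95°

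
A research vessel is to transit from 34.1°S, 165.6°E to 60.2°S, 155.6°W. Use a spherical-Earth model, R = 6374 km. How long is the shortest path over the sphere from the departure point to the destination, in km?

4024 km

Haversine: a = sin²(Δφ/2)+cos φ₁ cos φ₂ sin²(Δλ/2) = 0.09639;  σ = 2·atan2(√a,√(1−a))
σ = 36.175° → d = Rσ = 6374·0.63137 = 4024 km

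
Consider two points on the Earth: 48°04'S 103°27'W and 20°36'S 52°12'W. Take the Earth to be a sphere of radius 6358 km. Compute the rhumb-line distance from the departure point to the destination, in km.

5525 km

Δψ = ln[tan(π/4+φ₂/2)/tan(π/4+φ₁/2)] = +0.5917;  Δφ = +0.4794 rad,  Δλ = +0.8945 rad
q = Δφ/Δψ = 0.8102
d = R·√(Δφ² + q²Δλ²) = 6358·0.86894 = 5525 km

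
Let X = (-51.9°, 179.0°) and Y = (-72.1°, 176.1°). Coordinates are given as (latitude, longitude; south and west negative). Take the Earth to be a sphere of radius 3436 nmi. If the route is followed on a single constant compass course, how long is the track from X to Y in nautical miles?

Δψ = ln[tan(π/4+φ₂/2)/tan(π/4+φ₁/2)] = -0.7851;  Δφ = -0.3526 rad,  Δλ = -0.0506 rad
q = Δφ/Δψ = 0.4491
d = R·√(Δφ² + q²Δλ²) = 3436·0.35329 = 1214 nmi

1214 nmi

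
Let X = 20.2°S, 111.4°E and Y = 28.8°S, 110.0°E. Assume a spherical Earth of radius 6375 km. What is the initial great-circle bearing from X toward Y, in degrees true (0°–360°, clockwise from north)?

N = sin Δλ·cos φ₂ = -0.0214;  D = cos φ₁ sin φ₂ − sin φ₁ cos φ₂ cos Δλ = -0.1496
initial course = atan2(N, D) = 188.14°

188.1°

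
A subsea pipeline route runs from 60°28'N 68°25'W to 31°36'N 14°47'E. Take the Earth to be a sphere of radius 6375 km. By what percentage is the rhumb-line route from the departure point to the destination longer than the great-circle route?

Great circle: σ = 1.0407 rad → d_gc = Rσ = 6634.5 km
Rhumb: Δφ = -0.5038, Δλ = +1.4521, Δψ = -0.7515, q = Δφ/Δψ = 0.6704 → d_rh = R√(Δφ²+q²Δλ²) = 6987.7 km
Excess = (6987.7 − 6634.5) / 6634.5 = 353.2 / 6634.5 = 5.32% ≈ 5.3%

5.3%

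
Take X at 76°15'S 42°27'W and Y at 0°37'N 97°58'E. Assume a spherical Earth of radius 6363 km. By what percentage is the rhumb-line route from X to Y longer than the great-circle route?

Great circle: σ = 1.7657 rad → d_gc = Rσ = 11234.9 km
Rhumb: Δφ = +1.3416, Δλ = +2.4507, Δψ = +2.1263, q = Δφ/Δψ = 0.6309 → d_rh = R√(Δφ²+q²Δλ²) = 13026.0 km
Excess = (13026.0 − 11234.9) / 11234.9 = 1791.1 / 11234.9 = 15.94% ≈ 15.9%

15.9%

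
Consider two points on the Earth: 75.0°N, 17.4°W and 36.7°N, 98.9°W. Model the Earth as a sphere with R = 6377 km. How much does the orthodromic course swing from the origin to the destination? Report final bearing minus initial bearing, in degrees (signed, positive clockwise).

-74.1°

At departure: θ₁ = atan2(sin Δλ cos φ₂, cos φ₁ sin φ₂ − sin φ₁ cos φ₂ cos Δλ) = 272.90°
At arrival: θ₂ = atan2(sin Δλ cos φ₁, −cos φ₂ sin φ₁ + sin φ₂ cos φ₁ cos Δλ) = 198.81°
Δθ = θ₂ − θ₁ = -74.1°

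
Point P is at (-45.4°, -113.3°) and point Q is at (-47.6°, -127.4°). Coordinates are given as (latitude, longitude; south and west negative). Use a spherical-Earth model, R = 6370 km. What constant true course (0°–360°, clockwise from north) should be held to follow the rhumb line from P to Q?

257.2°

Meridional parts: M(φ₁)=-0.8913, M(φ₂)=-0.9471 → ΔM = -0.0558;  Δλ = -0.2461 rad
tan C = Δλ / ΔM = +4.4109 → C = 257.23°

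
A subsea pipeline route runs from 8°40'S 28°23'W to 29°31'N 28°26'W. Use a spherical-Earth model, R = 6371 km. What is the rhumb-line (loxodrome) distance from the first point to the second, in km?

Rhumb course C = atan2(Δλ, Δψ) with Δψ = ln[tan(π/4+φ₂/2)/tan(π/4+φ₁/2)] = +0.6914, Δλ = -0.0009 → C = 359.93°
d = R·|Δφ| / |cos C| = 6371·0.66642 / 1.00000 = 4246 km

4246 km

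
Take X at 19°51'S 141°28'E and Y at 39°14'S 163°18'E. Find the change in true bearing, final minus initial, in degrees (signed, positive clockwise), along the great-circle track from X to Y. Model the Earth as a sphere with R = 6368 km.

At departure: θ₁ = atan2(sin Δλ cos φ₂, cos φ₁ sin φ₂ − sin φ₁ cos φ₂ cos Δλ) = 140.60°
At arrival: θ₂ = atan2(sin Δλ cos φ₁, −cos φ₂ sin φ₁ + sin φ₂ cos φ₁ cos Δλ) = 129.58°
Δθ = θ₂ − θ₁ = -11.0°

-11.0°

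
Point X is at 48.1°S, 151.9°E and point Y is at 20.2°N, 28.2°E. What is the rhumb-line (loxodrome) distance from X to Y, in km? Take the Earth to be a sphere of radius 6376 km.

14569 km

Rhumb course C = atan2(Δλ, Δψ) with Δψ = ln[tan(π/4+φ₂/2)/tan(π/4+φ₁/2)] = +1.3202, Δλ = -2.1590 → C = 301.45°
d = R·|Δφ| / |cos C| = 6376·1.19206 / 0.52168 = 14569 km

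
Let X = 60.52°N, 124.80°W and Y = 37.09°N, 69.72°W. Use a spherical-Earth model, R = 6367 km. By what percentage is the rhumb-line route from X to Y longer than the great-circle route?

Great circle: σ = 0.7232 rad → d_gc = Rσ = 4604.5 km
Rhumb: Δφ = -0.4089, Δλ = +0.9613, Δψ = -0.6373, q = Δφ/Δψ = 0.6417 → d_rh = R√(Δφ²+q²Δλ²) = 4712.1 km
Excess = (4712.1 − 4604.5) / 4604.5 = 107.6 / 4604.5 = 2.34% ≈ 2.3%

2.3%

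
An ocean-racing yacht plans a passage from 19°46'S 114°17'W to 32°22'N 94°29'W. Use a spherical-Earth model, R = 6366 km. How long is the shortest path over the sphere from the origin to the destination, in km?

6163 km

Haversine: a = sin²(Δφ/2)+cos φ₁ cos φ₂ sin²(Δλ/2) = 0.21658;  σ = 2·atan2(√a,√(1−a))
σ = 55.470° → d = Rσ = 6366·0.96814 = 6163 km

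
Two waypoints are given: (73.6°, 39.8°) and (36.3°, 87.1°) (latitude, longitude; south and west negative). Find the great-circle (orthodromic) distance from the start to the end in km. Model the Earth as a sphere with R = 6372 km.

4867 km

Haversine: a = sin²(Δφ/2)+cos φ₁ cos φ₂ sin²(Δλ/2) = 0.13888;  σ = 2·atan2(√a,√(1−a))
σ = 43.760° → d = Rσ = 6372·0.76376 = 4867 km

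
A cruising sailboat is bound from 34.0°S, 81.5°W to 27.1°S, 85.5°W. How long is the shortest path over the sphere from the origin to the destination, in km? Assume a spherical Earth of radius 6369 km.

857 km

cos σ = sin φ₁ sin φ₂ + cos φ₁ cos φ₂ cos Δλ
      = sin(-34.00°)sin(-27.10°) + cos(-34.00°)cos(-27.10°)cos(-4.00°) = 0.9910
σ = 7.710° → d = Rσ = 6369·0.13457 = 857 km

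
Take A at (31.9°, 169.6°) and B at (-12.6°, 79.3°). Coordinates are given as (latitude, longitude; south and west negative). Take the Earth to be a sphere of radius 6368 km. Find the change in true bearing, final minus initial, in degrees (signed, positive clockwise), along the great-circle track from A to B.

Initial bearing θ₁ = atan2(sin Δλ cos φ₂, cos φ₁ sin φ₂ − sin φ₁ cos φ₂ cos Δλ) = 259.41°
Final bearing θ₂ = (initial bearing from the destination back to the start) + 180° = 238.77°
Δθ = θ₂ − θ₁ = -20.6°

-20.6°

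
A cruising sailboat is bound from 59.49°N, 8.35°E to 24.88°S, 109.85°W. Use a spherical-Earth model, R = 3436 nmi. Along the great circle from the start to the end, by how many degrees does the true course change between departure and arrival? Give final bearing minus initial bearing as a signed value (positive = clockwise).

-67.7°

Initial bearing θ₁ = atan2(sin Δλ cos φ₂, cos φ₁ sin φ₂ − sin φ₁ cos φ₂ cos Δλ) = 281.02°
Final bearing θ₂ = (initial bearing from the destination back to the start) + 180° = 213.32°
Δθ = θ₂ − θ₁ = -67.7°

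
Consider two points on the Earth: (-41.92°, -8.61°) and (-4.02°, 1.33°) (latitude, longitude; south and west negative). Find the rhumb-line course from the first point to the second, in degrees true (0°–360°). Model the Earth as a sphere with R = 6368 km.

13.2°

Meridional parts: M(φ₁)=-0.8073, M(φ₂)=-0.0702 → ΔM = +0.7371;  Δλ = +0.1735 rad
tan C = Δλ / ΔM = +0.2354 → C = 13.24°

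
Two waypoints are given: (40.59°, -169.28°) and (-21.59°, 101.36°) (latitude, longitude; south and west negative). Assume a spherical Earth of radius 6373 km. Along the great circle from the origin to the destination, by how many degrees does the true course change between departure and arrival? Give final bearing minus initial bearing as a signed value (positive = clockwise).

-21.6°

At departure: θ₁ = atan2(sin Δλ cos φ₂, cos φ₁ sin φ₂ − sin φ₁ cos φ₂ cos Δλ) = 252.89°
At arrival: θ₂ = atan2(sin Δλ cos φ₁, −cos φ₂ sin φ₁ + sin φ₂ cos φ₁ cos Δλ) = 231.31°
Δθ = θ₂ − θ₁ = -21.6°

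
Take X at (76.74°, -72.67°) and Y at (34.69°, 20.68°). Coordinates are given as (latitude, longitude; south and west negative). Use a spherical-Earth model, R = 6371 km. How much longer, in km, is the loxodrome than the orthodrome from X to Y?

538 km

Great circle: cos σ = sin φ₁ sin φ₂ + cos φ₁ cos φ₂ cos Δλ,  σ = 0.9969 rad → d_gc = 6351.0 km
Rhumb line: Δψ = -1.5059, q = Δφ/Δψ = 0.4874, d_rh = R√(Δφ²+q²Δλ²) = 6888.7 km
Excess = 6888.7 − 6351.0 = 537.7 ≈ 538 km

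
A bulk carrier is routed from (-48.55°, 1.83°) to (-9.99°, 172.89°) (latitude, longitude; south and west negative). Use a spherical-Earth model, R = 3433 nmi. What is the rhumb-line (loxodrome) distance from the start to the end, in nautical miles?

Rhumb course C = atan2(Δλ, Δψ) with Δψ = ln[tan(π/4+φ₂/2)/tan(π/4+φ₁/2)] = +0.7966, Δλ = +2.9856 → C = 75.06°
d = R·|Δφ| / |cos C| = 3433·0.67300 / 0.25781 = 8962 nmi

8962 nmi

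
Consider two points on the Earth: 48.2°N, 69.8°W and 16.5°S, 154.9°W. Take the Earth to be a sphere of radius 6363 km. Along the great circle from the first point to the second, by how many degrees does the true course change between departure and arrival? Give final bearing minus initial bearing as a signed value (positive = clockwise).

Initial bearing θ₁ = atan2(sin Δλ cos φ₂, cos φ₁ sin φ₂ − sin φ₁ cos φ₂ cos Δλ) = 255.31°
Final bearing θ₂ = (initial bearing from the destination back to the start) + 180° = 222.26°
Δθ = θ₂ − θ₁ = -33.1°

-33.1°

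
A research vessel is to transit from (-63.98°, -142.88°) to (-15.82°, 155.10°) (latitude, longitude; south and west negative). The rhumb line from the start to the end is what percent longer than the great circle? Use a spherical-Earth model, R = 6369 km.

2.4%

Great circle: σ = 1.1119 rad → d_gc = Rσ = 7081.4 km
Rhumb: Δφ = +0.8406, Δλ = -1.0825, Δψ = +1.1854, q = Δφ/Δψ = 0.7091 → d_rh = R√(Δφ²+q²Δλ²) = 7249.6 km
Excess = (7249.6 − 7081.4) / 7081.4 = 168.2 / 7081.4 = 2.38% ≈ 2.4%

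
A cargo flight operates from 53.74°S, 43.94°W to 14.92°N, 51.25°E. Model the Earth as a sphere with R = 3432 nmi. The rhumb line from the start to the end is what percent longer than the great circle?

2.3%

Great circle: σ = 1.8331 rad → d_gc = Rσ = 6291.2 nmi
Rhumb: Δφ = +1.1983, Δλ = +1.6614, Δψ = +1.3799, q = Δφ/Δψ = 0.8684 → d_rh = R√(Δφ²+q²Δλ²) = 6436.9 nmi
Excess = (6436.9 − 6291.2) / 6291.2 = 145.7 / 6291.2 = 2.32% ≈ 2.3%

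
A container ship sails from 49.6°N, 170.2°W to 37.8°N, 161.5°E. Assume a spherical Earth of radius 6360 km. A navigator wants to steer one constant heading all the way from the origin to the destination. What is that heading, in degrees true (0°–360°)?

Meridional parts: M(φ₁)=+0.9999, M(φ₂)=+0.7136 → ΔM = -0.2863;  Δλ = -0.4939 rad
tan C = Δλ / ΔM = +1.7252 → C = 239.90°

239.9°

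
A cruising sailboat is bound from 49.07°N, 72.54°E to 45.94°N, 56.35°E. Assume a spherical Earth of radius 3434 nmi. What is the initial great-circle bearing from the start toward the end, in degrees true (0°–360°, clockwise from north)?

N = sin Δλ·cos φ₂ = -0.1939;  D = cos φ₁ sin φ₂ − sin φ₁ cos φ₂ cos Δλ = -0.0338
initial course = atan2(N, D) = 260.12°

260.1°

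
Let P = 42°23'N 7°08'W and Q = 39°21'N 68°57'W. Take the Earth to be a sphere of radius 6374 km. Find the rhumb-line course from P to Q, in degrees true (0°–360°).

266.3°

Meridional parts: M(φ₁)=+0.8182, M(φ₂)=+0.7482 → ΔM = -0.0700;  Δλ = -1.0789 rad
tan C = Δλ / ΔM = +15.4069 → C = 266.29°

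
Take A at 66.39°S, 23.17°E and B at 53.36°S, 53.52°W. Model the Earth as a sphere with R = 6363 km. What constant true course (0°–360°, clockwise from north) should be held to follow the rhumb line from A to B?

289.0°

Meridional parts: M(φ₁)=-1.5654, M(φ₂)=-1.1053 → ΔM = +0.4601;  Δλ = -1.3385 rad
tan C = Δλ / ΔM = -2.9092 → C = 288.97°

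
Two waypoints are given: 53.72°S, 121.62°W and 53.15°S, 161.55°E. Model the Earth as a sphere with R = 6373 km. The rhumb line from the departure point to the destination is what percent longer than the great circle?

Great circle: σ = 0.7584 rad → d_gc = Rσ = 4833.3 km
Rhumb: Δφ = +0.0099, Δλ = -1.3409, Δψ = +0.0167, q = Δφ/Δψ = 0.5957 → d_rh = R√(Δφ²+q²Δλ²) = 5091.3 km
Excess = (5091.3 − 4833.3) / 4833.3 = 258.0 / 4833.3 = 5.34% ≈ 5.3%

5.3%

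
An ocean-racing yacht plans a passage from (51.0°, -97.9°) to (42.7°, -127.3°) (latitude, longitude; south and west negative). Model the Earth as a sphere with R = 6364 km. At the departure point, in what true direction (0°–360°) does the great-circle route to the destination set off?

N = sin Δλ·cos φ₂ = -0.3608;  D = cos φ₁ sin φ₂ − sin φ₁ cos φ₂ cos Δλ = -0.0708
initial course = atan2(N, D) = 258.90°

258.9°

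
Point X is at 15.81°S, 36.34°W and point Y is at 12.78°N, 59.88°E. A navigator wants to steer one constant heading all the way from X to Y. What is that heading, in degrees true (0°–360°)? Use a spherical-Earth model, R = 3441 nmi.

Δψ = ln[tan(π/4+φ₂/2)/tan(π/4+φ₁/2)] = +0.5044
Δλ = +1.6794 rad (taken the short way round)
course = atan2(Δλ, Δψ) = 73.28°

73.3°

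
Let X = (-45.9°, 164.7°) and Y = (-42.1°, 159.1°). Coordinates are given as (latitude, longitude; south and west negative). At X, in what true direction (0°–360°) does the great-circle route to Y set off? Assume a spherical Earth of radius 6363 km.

311.4°

θ = atan2( sin Δλ·cos φ₂ ,  cos φ₁ sin φ₂ − sin φ₁ cos φ₂ cos Δλ )
  = atan2(-0.0724, +0.0637) = 311.35°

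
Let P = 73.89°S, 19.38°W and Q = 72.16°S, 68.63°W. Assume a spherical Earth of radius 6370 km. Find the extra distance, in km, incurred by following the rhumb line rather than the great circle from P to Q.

Great circle: cos σ = sin φ₁ sin φ₂ + cos φ₁ cos φ₂ cos Δλ,  σ = 0.2455 rad → d_gc = 1563.6 km
Rhumb line: Δψ = +0.1035, q = Δφ/Δψ = 0.2917, d_rh = R√(Δφ²+q²Δλ²) = 1608.8 km
Excess = 1608.8 − 1563.6 = 45.2 ≈ 45 km

45 km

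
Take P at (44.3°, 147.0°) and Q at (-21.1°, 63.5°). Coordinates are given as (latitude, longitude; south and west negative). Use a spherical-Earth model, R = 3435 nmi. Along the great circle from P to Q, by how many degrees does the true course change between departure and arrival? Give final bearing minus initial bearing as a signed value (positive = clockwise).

-24.1°

Initial bearing θ₁ = atan2(sin Δλ cos φ₂, cos φ₁ sin φ₂ − sin φ₁ cos φ₂ cos Δλ) = 250.33°
Final bearing θ₂ = (initial bearing from the destination back to the start) + 180° = 226.25°
Δθ = θ₂ − θ₁ = -24.1°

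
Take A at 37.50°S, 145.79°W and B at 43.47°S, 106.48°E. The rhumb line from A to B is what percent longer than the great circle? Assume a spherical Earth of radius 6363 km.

8.1%

Great circle: σ = 1.3249 rad → d_gc = Rσ = 8430.0 km
Rhumb: Δφ = -0.1042, Δλ = -1.8802, Δψ = -0.1371, q = Δφ/Δψ = 0.7597 → d_rh = R√(Δφ²+q²Δλ²) = 9113.5 km
Excess = (9113.5 − 8430.0) / 8430.0 = 683.5 / 8430.0 = 8.11% ≈ 8.1%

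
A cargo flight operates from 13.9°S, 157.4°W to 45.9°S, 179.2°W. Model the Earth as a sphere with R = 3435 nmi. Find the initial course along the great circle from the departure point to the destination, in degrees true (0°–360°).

205.5°

θ = atan2( sin Δλ·cos φ₂ ,  cos φ₁ sin φ₂ − sin φ₁ cos φ₂ cos Δλ )
  = atan2(-0.2584, -0.5419) = 205.50°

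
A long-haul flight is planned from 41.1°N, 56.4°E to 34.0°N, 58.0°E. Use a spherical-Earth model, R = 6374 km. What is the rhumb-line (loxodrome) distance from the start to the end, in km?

Rhumb course C = atan2(Δλ, Δψ) with Δψ = ln[tan(π/4+φ₂/2)/tan(π/4+φ₁/2)] = -0.1565, Δλ = +0.0279 → C = 169.88°
d = R·|Δφ| / |cos C| = 6374·0.12392 / 0.98445 = 802 km

802 km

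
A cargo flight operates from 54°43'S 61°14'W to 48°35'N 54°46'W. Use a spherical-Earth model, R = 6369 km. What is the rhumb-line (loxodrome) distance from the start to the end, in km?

Δψ = ln[tan(π/4+φ₂/2)/tan(π/4+φ₁/2)] = +2.1184;  Δφ = +1.8029 rad,  Δλ = +0.1129 rad
q = Δφ/Δψ = 0.8511
d = R·√(Δφ² + q²Δλ²) = 6369·1.80548 = 11499 km

11499 km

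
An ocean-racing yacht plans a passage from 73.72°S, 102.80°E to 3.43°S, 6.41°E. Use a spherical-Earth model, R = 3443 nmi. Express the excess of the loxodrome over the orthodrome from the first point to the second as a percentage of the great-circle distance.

6.5%

Great circle: σ = 1.5445 rad → d_gc = Rσ = 5317.7 nmi
Rhumb: Δφ = +1.2268, Δλ = -1.6823, Δψ = +1.8848, q = Δφ/Δψ = 0.6509 → d_rh = R√(Δφ²+q²Δλ²) = 5661.7 nmi
Excess = (5661.7 − 5317.7) / 5317.7 = 344.0 / 5317.7 = 6.47% ≈ 6.5%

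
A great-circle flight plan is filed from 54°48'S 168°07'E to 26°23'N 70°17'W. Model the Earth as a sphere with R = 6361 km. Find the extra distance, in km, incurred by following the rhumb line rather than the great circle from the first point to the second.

Great circle: cos σ = sin φ₁ sin φ₂ + cos φ₁ cos φ₂ cos Δλ,  σ = 2.2571 rad → d_gc = 14357.6 km
Rhumb line: Δψ = +1.6258, q = Δφ/Δψ = 0.8715, d_rh = R√(Δφ²+q²Δλ²) = 14820.9 km
Excess = 14820.9 − 14357.6 = 463.3 ≈ 463 km

463 km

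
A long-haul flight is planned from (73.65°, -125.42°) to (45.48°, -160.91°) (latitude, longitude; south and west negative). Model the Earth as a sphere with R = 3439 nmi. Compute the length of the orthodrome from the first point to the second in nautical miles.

cos σ = sin φ₁ sin φ₂ + cos φ₁ cos φ₂ cos Δλ
      = sin(73.65°)sin(45.48°) + cos(73.65°)cos(45.48°)cos(-35.49°) = 0.8449
σ = 32.341° → d = Rσ = 3439·0.56445 = 1941 nmi

1941 nmi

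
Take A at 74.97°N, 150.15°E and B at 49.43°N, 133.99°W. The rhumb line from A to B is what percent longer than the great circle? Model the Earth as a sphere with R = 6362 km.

6.1%

Great circle: σ = 0.6844 rad → d_gc = Rσ = 4353.9 km
Rhumb: Δφ = -0.4458, Δλ = +1.3240, Δψ = -1.0303, q = Δφ/Δψ = 0.4327 → d_rh = R√(Δφ²+q²Δλ²) = 4617.8 km
Excess = (4617.8 − 4353.9) / 4353.9 = 263.9 / 4353.9 = 6.06% ≈ 6.1%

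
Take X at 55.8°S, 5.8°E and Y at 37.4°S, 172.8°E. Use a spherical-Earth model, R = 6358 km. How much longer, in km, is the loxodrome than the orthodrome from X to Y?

Great circle: cos σ = sin φ₁ sin φ₂ + cos φ₁ cos φ₂ cos Δλ,  σ = 1.5035 rad → d_gc = 9559.1 km
Rhumb line: Δψ = +0.4741, q = Δφ/Δψ = 0.6774, d_rh = R√(Δφ²+q²Δλ²) = 12718.5 km
Excess = 12718.5 − 9559.1 = 3159.4 ≈ 3159 km

3159 km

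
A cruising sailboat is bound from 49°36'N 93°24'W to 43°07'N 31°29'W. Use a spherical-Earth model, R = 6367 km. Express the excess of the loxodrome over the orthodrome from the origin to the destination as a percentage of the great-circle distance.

Great circle: σ = 0.7329 rad → d_gc = Rσ = 4666.6 km
Rhumb: Δφ = -0.1132, Δλ = +1.0806, Δψ = -0.1642, q = Δφ/Δψ = 0.6890 → d_rh = R√(Δφ²+q²Δλ²) = 4794.9 km
Excess = (4794.9 − 4666.6) / 4666.6 = 128.3 / 4666.6 = 2.749% ≈ 2.7%

2.7%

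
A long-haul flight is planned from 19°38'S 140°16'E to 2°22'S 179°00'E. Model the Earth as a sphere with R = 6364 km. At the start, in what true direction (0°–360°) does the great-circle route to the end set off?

N = sin Δλ·cos φ₂ = +0.6252;  D = cos φ₁ sin φ₂ − sin φ₁ cos φ₂ cos Δλ = +0.2230
initial course = atan2(N, D) = 70.37°

70.4°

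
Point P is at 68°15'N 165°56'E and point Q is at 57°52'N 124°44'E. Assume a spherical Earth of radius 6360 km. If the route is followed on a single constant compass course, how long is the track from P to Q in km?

Δψ = ln[tan(π/4+φ₂/2)/tan(π/4+φ₁/2)] = -0.4049;  Δφ = -0.1812 rad,  Δλ = -0.7191 rad
q = Δφ/Δψ = 0.4476
d = R·√(Δφ² + q²Δλ²) = 6360·0.36937 = 2349 km

2349 km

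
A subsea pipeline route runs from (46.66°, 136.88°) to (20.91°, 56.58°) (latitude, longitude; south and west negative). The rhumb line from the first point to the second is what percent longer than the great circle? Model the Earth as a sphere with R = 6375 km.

3.1%

Great circle: σ = 1.1944 rad → d_gc = Rσ = 7614.1 km
Rhumb: Δφ = -0.4494, Δλ = -1.4015, Δψ = -0.5496, q = Δφ/Δψ = 0.8177 → d_rh = R√(Δφ²+q²Δλ²) = 7847.4 km
Excess = (7847.4 − 7614.1) / 7614.1 = 233.3 / 7614.1 = 3.06% ≈ 3.1%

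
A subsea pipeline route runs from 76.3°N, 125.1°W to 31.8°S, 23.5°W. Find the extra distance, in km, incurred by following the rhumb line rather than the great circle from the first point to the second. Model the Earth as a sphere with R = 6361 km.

Great circle: cos σ = sin φ₁ sin φ₂ + cos φ₁ cos φ₂ cos Δλ,  σ = 2.1561 rad → d_gc = 13714.8 km
Rhumb line: Δψ = -2.7051, q = Δφ/Δψ = 0.6975, d_rh = R√(Δφ²+q²Δλ²) = 14350.0 km
Excess = 14350.0 − 13714.8 = 635.2 ≈ 635 km

635 km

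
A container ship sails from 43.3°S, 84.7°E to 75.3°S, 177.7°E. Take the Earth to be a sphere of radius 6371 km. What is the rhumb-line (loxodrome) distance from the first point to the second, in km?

Δψ = ln[tan(π/4+φ₂/2)/tan(π/4+φ₁/2)] = -1.2080;  Δφ = -0.5585 rad,  Δλ = +1.6232 rad
q = Δφ/Δψ = 0.4623
d = R·√(Δφ² + q²Δλ²) = 6371·0.93547 = 5960 km

5960 km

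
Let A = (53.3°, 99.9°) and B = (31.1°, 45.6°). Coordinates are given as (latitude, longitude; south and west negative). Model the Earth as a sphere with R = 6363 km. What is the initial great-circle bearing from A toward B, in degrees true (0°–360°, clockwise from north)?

262.5°

N = sin Δλ·cos φ₂ = -0.6954;  D = cos φ₁ sin φ₂ − sin φ₁ cos φ₂ cos Δλ = -0.0919
initial course = atan2(N, D) = 262.47°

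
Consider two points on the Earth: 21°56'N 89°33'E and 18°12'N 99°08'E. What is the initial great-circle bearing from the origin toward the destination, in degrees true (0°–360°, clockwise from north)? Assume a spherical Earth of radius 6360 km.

110.8°

θ = atan2( sin Δλ·cos φ₂ ,  cos φ₁ sin φ₂ − sin φ₁ cos φ₂ cos Δλ )
  = atan2(+0.1582, -0.0602) = 110.83°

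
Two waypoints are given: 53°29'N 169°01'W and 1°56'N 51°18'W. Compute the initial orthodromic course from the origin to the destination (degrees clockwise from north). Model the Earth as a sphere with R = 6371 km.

θ = atan2( sin Δλ·cos φ₂ ,  cos φ₁ sin φ₂ − sin φ₁ cos φ₂ cos Δλ )
  = atan2(+0.8848, +0.3937) = 66.01°

66.0°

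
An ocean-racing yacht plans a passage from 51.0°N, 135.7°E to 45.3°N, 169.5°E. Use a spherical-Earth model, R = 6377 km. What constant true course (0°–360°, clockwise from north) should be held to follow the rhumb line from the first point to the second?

104.2°

Δψ = ln[tan(π/4+φ₂/2)/tan(π/4+φ₁/2)] = -0.1493
Δλ = +0.5899 rad (taken the short way round)
course = atan2(Δλ, Δψ) = 104.20°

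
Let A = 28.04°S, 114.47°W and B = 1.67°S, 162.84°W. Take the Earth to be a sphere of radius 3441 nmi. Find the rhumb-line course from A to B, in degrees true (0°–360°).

299.7°

Δψ = ln[tan(π/4+φ₂/2)/tan(π/4+φ₁/2)] = +0.4810
Δλ = -0.8442 rad (taken the short way round)
course = atan2(Δλ, Δψ) = 299.67°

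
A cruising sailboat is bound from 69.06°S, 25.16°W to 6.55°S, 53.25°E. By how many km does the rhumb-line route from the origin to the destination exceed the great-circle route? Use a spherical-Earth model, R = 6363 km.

342 km

Great circle: cos σ = sin φ₁ sin φ₂ + cos φ₁ cos φ₂ cos Δλ,  σ = 1.3920 rad → d_gc = 8857.1 km
Rhumb line: Δψ = +1.5739, q = Δφ/Δψ = 0.6932, d_rh = R√(Δφ²+q²Δλ²) = 9199.3 km
Excess = 9199.3 − 8857.1 = 342.2 ≈ 342 km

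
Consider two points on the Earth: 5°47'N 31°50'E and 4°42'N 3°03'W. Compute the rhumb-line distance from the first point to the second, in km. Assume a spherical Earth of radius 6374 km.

3866 km

Δψ = ln[tan(π/4+φ₂/2)/tan(π/4+φ₁/2)] = -0.0190;  Δφ = -0.0189 rad,  Δλ = -0.6088 rad
q = Δφ/Δψ = 0.9958
d = R·√(Δφ² + q²Δλ²) = 6374·0.60657 = 3866 km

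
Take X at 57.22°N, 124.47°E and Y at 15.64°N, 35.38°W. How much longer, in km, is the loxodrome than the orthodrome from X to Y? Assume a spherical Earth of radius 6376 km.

2680 km

Great circle: cos σ = sin φ₁ sin φ₂ + cos φ₁ cos φ₂ cos Δλ,  σ = 1.8367 rad → d_gc = 11710.9 km
Rhumb line: Δψ = -0.9473, q = Δφ/Δψ = 0.7661, d_rh = R√(Δφ²+q²Δλ²) = 14391.2 km
Excess = 14391.2 − 11710.9 = 2680.3 ≈ 2680 km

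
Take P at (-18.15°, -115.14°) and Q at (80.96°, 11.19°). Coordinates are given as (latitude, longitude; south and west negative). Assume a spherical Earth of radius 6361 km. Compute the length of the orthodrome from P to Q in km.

cos σ = sin φ₁ sin φ₂ + cos φ₁ cos φ₂ cos Δλ
      = sin(-18.15°)sin(80.96°) + cos(-18.15°)cos(80.96°)cos(126.33°) = -0.3961
σ = 113.334° → d = Rσ = 6361·1.97805 = 12582 km

12582 km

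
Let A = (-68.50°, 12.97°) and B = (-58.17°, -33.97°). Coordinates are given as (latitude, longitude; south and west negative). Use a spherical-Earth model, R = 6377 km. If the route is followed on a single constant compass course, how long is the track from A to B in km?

2586 km

Δψ = ln[tan(π/4+φ₂/2)/tan(π/4+φ₁/2)] = +0.4067;  Δφ = +0.1803 rad,  Δλ = -0.8193 rad
q = Δφ/Δψ = 0.4433
d = R·√(Δφ² + q²Δλ²) = 6377·0.40546 = 2586 km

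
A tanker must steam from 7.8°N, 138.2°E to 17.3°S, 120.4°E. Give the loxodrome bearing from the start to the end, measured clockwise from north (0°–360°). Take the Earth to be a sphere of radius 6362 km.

Δψ = ln[tan(π/4+φ₂/2)/tan(π/4+φ₁/2)] = -0.4432
Δλ = -0.3107 rad (taken the short way round)
course = atan2(Δλ, Δψ) = 215.03°

215.0°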